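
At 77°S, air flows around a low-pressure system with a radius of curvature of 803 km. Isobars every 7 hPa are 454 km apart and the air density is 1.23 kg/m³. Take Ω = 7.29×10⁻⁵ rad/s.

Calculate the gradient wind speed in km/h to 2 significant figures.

Coriolis parameter at 77°S:
f = 2Ω sin φ = 2 × 7.29×10⁻⁵ × sin 77° = 1.42×10⁻⁴ s⁻¹
Pressure gradient: |∂P/∂n| = 700 Pa / 454000 m = 1.54×10⁻³ Pa/m
Geostrophic speed: V_g = |∂P/∂n|/(fρ) = 1.54×10⁻³/(1.42×10⁻⁴ × 1.23) = 8.82 m/s
Around a low, centrifugal force acts outward with Coriolis, so pressure-gradient force balances both:
(1/ρ)|∂P/∂n| = fV + V²/R  →  V² + fR·V − fR·V_g = 0
With fR = 1.42×10⁻⁴ × 803×10³ m = 114 m/s:
V = [−fR + √((fR)² + 4 fR V_g)]/2 = [−114 + √(114² + 4×114×8.82)]/2 = 8.23 m/s
Subgeostrophic (V < V_g = 8.82 m/s), as expected around a low.
Converting: 8.23 m/s × 3.6 = 30 km/h

30 km/h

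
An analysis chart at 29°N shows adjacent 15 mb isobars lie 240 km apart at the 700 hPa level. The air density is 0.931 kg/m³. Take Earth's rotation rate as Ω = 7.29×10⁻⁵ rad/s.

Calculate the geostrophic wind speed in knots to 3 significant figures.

185 knots

Coriolis parameter at 29°N:
f = 2Ω sin φ = 2 × 7.29×10⁻⁵ × sin 29° = 7.07×10⁻⁵ s⁻¹
Pressure gradient: |∂P/∂n| = 1500 Pa / 240000 m = 6.25×10⁻³ Pa/m
Geostrophic balance (pressure-gradient force = Coriolis force):
V_g = (1/(fρ)) |∂P/∂n| = 6.25×10⁻³ / (7.07×10⁻⁵ × 0.931) = 95.0 m/s
Converting: 95.0 m/s × 1.944 = 185 knots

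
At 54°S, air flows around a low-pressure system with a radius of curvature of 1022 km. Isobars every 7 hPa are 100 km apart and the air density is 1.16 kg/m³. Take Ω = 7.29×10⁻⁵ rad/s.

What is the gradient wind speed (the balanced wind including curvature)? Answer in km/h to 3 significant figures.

139 km/h

Coriolis parameter at 54°S:
f = 2Ω sin φ = 2 × 7.29×10⁻⁵ × sin 54° = 1.18×10⁻⁴ s⁻¹
Pressure gradient: |∂P/∂n| = 700 Pa / 100000 m = 7.00×10⁻³ Pa/m
Geostrophic speed: V_g = |∂P/∂n|/(fρ) = 7.00×10⁻³/(1.18×10⁻⁴ × 1.16) = 51.2 m/s
Around a low, centrifugal force acts outward with Coriolis, so pressure-gradient force balances both:
(1/ρ)|∂P/∂n| = fV + V²/R  →  V² + fR·V − fR·V_g = 0
With fR = 1.18×10⁻⁴ × 1022×10³ m = 121 m/s:
V = [−fR + √((fR)² + 4 fR V_g)]/2 = [−121 + √(121² + 4×121×51.2)]/2 = 38.7 m/s
Subgeostrophic (V < V_g = 51.2 m/s), as expected around a low.
Converting: 38.7 m/s × 3.6 = 139 km/h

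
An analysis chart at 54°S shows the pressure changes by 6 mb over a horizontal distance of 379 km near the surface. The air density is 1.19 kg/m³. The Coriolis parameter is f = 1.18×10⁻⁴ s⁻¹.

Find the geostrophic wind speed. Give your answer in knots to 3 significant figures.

21.9 knots

Pressure gradient: |∂P/∂n| = 600 Pa / 379000 m = 1.58×10⁻³ Pa/m
Geostrophic balance (pressure-gradient force = Coriolis force):
V_g = (1/(fρ)) |∂P/∂n| = 1.58×10⁻³ / (1.18×10⁻⁴ × 1.19) = 11.3 m/s
Converting: 11.3 m/s × 1.944 = 21.9 knots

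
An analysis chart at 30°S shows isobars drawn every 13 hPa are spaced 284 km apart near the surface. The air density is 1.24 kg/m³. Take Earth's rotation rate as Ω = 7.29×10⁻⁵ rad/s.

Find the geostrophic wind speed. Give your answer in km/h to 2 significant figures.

180 km/h

Coriolis parameter at 30°S:
f = 2Ω sin φ = 2 × 7.29×10⁻⁵ × sin 30° = 7.29×10⁻⁵ s⁻¹
Pressure gradient: |∂P/∂n| = 1300 Pa / 284000 m = 4.58×10⁻³ Pa/m
Geostrophic balance (pressure-gradient force = Coriolis force):
V_g = (1/(fρ)) |∂P/∂n| = 4.58×10⁻³ / (7.29×10⁻⁵ × 1.24) = 50.6 m/s
Converting: 50.6 m/s × 3.6 = 180 km/h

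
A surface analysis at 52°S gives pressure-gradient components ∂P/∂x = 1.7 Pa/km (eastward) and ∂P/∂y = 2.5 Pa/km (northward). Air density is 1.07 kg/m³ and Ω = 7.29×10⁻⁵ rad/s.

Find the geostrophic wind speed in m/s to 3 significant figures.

Coriolis parameter at 52°S:
f = 2Ω sin φ = 2 × 7.29×10⁻⁵ × sin 52° = 1.15×10⁻⁴ s⁻¹
In the Southern Hemisphere f is negative: f = −1.15×10⁻⁴ s⁻¹.
Component geostrophic relations (x east, y north):
u_g = −(1/(fρ)) ∂P/∂y,  v_g = (1/(fρ)) ∂P/∂x
u_g = −(2.5×10⁻³)/(−1.15×10⁻⁴ × 1.07) = 20.3 m/s;  v_g = (1.7×10⁻³)/(−1.15×10⁻⁴ × 1.07) = −13.8 m/s
|V_g| = √(u_g² + v_g²) = 24.6 m/s

24.6 m/s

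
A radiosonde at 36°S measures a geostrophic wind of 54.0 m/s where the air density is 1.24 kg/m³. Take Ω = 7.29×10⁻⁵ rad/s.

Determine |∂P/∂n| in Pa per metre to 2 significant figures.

Coriolis parameter at 36°S:
f = 2Ω sin φ = 2 × 7.29×10⁻⁵ × sin 36° = 8.57×10⁻⁵ s⁻¹
Geostrophic balance rearranged: |∂P/∂n| = f ρ V_g
|∂P/∂n| = 8.57×10⁻⁵ × 1.24 × 54.0 = 5.74×10⁻³ Pa/m

5.7×10⁻³ Pa/m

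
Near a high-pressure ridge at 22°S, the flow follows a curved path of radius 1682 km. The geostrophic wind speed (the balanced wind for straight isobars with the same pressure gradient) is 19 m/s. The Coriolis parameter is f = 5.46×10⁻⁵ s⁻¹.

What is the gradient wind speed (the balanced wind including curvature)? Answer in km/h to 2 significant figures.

97 km/h

Around a high, pressure-gradient force acts outward with centrifugal, so Coriolis balances both:
fV = (1/ρ)|∂P/∂n| + V²/R  →  V² − fR·V + fR·V_g = 0
With fR = 5.46×10⁻⁵ × 1682×10³ m = 91.8 m/s:
V = [fR − √((fR)² − 4 fR V_g)]/2 = [91.8 − √(91.8² − 4×91.8×19)]/2 = 26.9 m/s
Supergeostrophic (V > V_g = 19 m/s), as expected around a high.
Converting: 26.9 m/s × 3.6 = 97 km/h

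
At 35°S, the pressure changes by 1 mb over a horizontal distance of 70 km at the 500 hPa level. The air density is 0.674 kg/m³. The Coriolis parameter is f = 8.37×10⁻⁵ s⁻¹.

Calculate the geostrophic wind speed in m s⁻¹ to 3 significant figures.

25.3 m s⁻¹

Pressure gradient: |∂P/∂n| = 100 Pa / 70000 m = 1.43×10⁻³ Pa/m
Geostrophic balance (pressure-gradient force = Coriolis force):
V_g = (1/(fρ)) |∂P/∂n| = 1.43×10⁻³ / (8.37×10⁻⁵ × 0.674) = 25.3 m/s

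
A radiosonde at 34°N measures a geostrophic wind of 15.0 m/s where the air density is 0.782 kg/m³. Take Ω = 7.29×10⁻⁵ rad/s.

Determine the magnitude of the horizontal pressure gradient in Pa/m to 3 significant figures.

Coriolis parameter at 34°N:
f = 2Ω sin φ = 2 × 7.29×10⁻⁵ × sin 34° = 8.15×10⁻⁵ s⁻¹
Geostrophic balance rearranged: |∂P/∂n| = f ρ V_g
|∂P/∂n| = 8.15×10⁻⁵ × 0.782 × 15.0 = 9.56×10⁻⁴ Pa/m

9.56×10⁻⁴ Pa/m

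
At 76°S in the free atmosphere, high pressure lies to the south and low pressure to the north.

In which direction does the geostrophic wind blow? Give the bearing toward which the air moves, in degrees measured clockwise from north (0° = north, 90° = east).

The pressure-gradient force points toward the north (bearing 000°).
Geostrophic balance: in the Southern Hemisphere the Coriolis force deflects motion to the left, so the geostrophic wind blows 90° to the left of the pressure-gradient force (low pressure on the right).
Rotating 000° by 90° counterclockwise gives 270° — the wind blows toward the west.

270°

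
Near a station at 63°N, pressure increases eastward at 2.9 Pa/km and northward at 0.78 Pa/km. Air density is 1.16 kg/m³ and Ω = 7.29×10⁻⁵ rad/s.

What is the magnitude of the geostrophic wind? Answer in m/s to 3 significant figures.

Coriolis parameter at 63°N:
f = 2Ω sin φ = 2 × 7.29×10⁻⁵ × sin 63° = 1.30×10⁻⁴ s⁻¹
Component geostrophic relations (x east, y north):
u_g = −(1/(fρ)) ∂P/∂y,  v_g = (1/(fρ)) ∂P/∂x
u_g = −(0.78×10⁻³)/(1.30×10⁻⁴ × 1.16) = −5.18 m/s;  v_g = (2.9×10⁻³)/(1.30×10⁻⁴ × 1.16) = 19.2 m/s
|V_g| = √(u_g² + v_g²) = 19.9 m/s

19.9 m/s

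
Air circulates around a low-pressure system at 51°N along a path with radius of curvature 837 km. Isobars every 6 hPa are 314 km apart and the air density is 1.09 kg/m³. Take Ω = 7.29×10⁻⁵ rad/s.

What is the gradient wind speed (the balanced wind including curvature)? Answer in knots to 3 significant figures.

26.3 knots

Coriolis parameter at 51°N:
f = 2Ω sin φ = 2 × 7.29×10⁻⁵ × sin 51° = 1.13×10⁻⁴ s⁻¹
Pressure gradient: |∂P/∂n| = 600 Pa / 314000 m = 1.91×10⁻³ Pa/m
Geostrophic speed: V_g = |∂P/∂n|/(fρ) = 1.91×10⁻³/(1.13×10⁻⁴ × 1.09) = 15.5 m/s
Around a low, centrifugal force acts outward with Coriolis, so pressure-gradient force balances both:
(1/ρ)|∂P/∂n| = fV + V²/R  →  V² + fR·V − fR·V_g = 0
With fR = 1.13×10⁻⁴ × 837×10³ m = 94.8 m/s:
V = [−fR + √((fR)² + 4 fR V_g)]/2 = [−94.8 + √(94.8² + 4×94.8×15.5)]/2 = 13.5 m/s
Subgeostrophic (V < V_g = 15.5 m/s), as expected around a low.
Converting: 13.5 m/s × 1.944 = 26.3 knots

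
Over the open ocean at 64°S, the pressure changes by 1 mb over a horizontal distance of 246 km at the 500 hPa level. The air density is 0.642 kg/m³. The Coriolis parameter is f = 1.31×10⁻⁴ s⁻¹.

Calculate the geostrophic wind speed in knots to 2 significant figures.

9.4 knots

Pressure gradient: |∂P/∂n| = 100 Pa / 246000 m = 4.07×10⁻⁴ Pa/m
Geostrophic balance (pressure-gradient force = Coriolis force):
V_g = (1/(fρ)) |∂P/∂n| = 4.07×10⁻⁴ / (1.31×10⁻⁴ × 0.642) = 4.83 m/s
Converting: 4.83 m/s × 1.944 = 9.4 knots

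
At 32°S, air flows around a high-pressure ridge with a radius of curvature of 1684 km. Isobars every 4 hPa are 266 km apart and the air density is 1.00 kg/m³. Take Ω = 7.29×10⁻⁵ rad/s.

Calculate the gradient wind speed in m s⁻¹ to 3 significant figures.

23.8 m s⁻¹

Coriolis parameter at 32°S:
f = 2Ω sin φ = 2 × 7.29×10⁻⁵ × sin 32° = 7.73×10⁻⁵ s⁻¹
Pressure gradient: |∂P/∂n| = 400 Pa / 266000 m = 1.50×10⁻³ Pa/m
Geostrophic speed: V_g = |∂P/∂n|/(fρ) = 1.50×10⁻³/(7.73×10⁻⁵ × 1.00) = 19.5 m/s
Around a high, pressure-gradient force acts outward with centrifugal, so Coriolis balances both:
fV = (1/ρ)|∂P/∂n| + V²/R  →  V² − fR·V + fR·V_g = 0
With fR = 7.73×10⁻⁵ × 1684×10³ m = 130 m/s:
V = [fR − √((fR)² − 4 fR V_g)]/2 = [130 − √(130² − 4×130×19.5)]/2 = 23.8 m/s
Supergeostrophic (V > V_g = 19.5 m/s), as expected around a high.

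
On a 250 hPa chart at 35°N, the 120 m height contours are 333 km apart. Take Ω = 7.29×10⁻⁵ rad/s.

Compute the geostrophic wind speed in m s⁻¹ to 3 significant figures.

Coriolis parameter at 35°N:
f = 2Ω sin φ = 2 × 7.29×10⁻⁵ × sin 35° = 8.36×10⁻⁵ s⁻¹
Height gradient: |∂Z/∂n| = 120 m / 333000 m = 3.60×10⁻⁴
On a pressure surface, geostrophic balance gives V_g = (g/f)|∂Z/∂n|:
V_g = 9.81 × 3.60×10⁻⁴ / 8.36×10⁻⁵ = 42.3 m/s

42.3 m s⁻¹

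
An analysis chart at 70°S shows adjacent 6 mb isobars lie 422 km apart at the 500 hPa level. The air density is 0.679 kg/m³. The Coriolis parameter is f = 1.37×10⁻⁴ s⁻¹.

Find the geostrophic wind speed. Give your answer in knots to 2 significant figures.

Pressure gradient: |∂P/∂n| = 600 Pa / 422000 m = 1.42×10⁻³ Pa/m
Geostrophic balance (pressure-gradient force = Coriolis force):
V_g = (1/(fρ)) |∂P/∂n| = 1.42×10⁻³ / (1.37×10⁻⁴ × 0.679) = 15.3 m/s
Converting: 15.3 m/s × 1.944 = 30 knots

30 knots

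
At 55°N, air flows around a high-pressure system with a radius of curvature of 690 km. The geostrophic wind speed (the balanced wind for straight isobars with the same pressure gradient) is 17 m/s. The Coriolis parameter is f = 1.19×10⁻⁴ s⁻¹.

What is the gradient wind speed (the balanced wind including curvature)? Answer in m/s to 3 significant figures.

24.0 m/s

Around a high, pressure-gradient force acts outward with centrifugal, so Coriolis balances both:
fV = (1/ρ)|∂P/∂n| + V²/R  →  V² − fR·V + fR·V_g = 0
With fR = 1.19×10⁻⁴ × 690×10³ m = 82.1 m/s:
V = [fR − √((fR)² − 4 fR V_g)]/2 = [82.1 − √(82.1² − 4×82.1×17)]/2 = 24 m/s
Supergeostrophic (V > V_g = 17 m/s), as expected around a high.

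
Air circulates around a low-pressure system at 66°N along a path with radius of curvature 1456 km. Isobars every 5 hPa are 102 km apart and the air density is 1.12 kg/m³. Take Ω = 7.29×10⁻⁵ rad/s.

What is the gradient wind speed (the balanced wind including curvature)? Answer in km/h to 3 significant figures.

103 km/h

Coriolis parameter at 66°N:
f = 2Ω sin φ = 2 × 7.29×10⁻⁵ × sin 66° = 1.33×10⁻⁴ s⁻¹
Pressure gradient: |∂P/∂n| = 500 Pa / 102000 m = 4.90×10⁻³ Pa/m
Geostrophic speed: V_g = |∂P/∂n|/(fρ) = 4.90×10⁻³/(1.33×10⁻⁴ × 1.12) = 32.9 m/s
Around a low, centrifugal force acts outward with Coriolis, so pressure-gradient force balances both:
(1/ρ)|∂P/∂n| = fV + V²/R  →  V² + fR·V − fR·V_g = 0
With fR = 1.33×10⁻⁴ × 1456×10³ m = 194 m/s:
V = [−fR + √((fR)² + 4 fR V_g)]/2 = [−194 + √(194² + 4×194×32.9)]/2 = 28.6 m/s
Subgeostrophic (V < V_g = 32.9 m/s), as expected around a low.
Converting: 28.6 m/s × 3.6 = 103 km/h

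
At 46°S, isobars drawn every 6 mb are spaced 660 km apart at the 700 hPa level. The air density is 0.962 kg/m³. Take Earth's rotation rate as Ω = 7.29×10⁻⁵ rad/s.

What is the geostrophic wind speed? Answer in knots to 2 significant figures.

Coriolis parameter at 46°S:
f = 2Ω sin φ = 2 × 7.29×10⁻⁵ × sin 46° = 1.05×10⁻⁴ s⁻¹
Pressure gradient: |∂P/∂n| = 600 Pa / 660000 m = 9.09×10⁻⁴ Pa/m
Geostrophic balance (pressure-gradient force = Coriolis force):
V_g = (1/(fρ)) |∂P/∂n| = 9.09×10⁻⁴ / (1.05×10⁻⁴ × 0.962) = 9.01 m/s
Converting: 9.01 m/s × 1.944 = 18 knots

18 knots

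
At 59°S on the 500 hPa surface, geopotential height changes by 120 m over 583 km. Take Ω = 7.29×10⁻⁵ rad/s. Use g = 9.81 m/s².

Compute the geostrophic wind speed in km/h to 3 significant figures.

58.2 km/h

Coriolis parameter at 59°S:
f = 2Ω sin φ = 2 × 7.29×10⁻⁵ × sin 59° = 1.25×10⁻⁴ s⁻¹
Height gradient: |∂Z/∂n| = 120 m / 583000 m = 2.06×10⁻⁴
On a pressure surface, geostrophic balance gives V_g = (g/f)|∂Z/∂n|:
V_g = 9.81 × 2.06×10⁻⁴ / 1.25×10⁻⁴ = 16.2 m/s
Converting: 16.2 m/s × 3.6 = 58.2 km/h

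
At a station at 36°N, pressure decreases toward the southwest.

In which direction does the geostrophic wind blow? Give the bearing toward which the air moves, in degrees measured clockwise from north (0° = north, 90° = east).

The pressure-gradient force points toward the southwest (bearing 225°).
Geostrophic balance: in the Northern Hemisphere the Coriolis force deflects motion to the right, so the geostrophic wind blows 90° to the right of the pressure-gradient force (low pressure on the left).
Rotating 225° by 90° clockwise gives 315° — the wind blows toward the northwest.

315°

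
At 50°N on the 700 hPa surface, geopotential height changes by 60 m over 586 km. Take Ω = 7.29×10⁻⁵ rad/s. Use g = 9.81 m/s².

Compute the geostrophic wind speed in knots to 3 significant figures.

Coriolis parameter at 50°N:
f = 2Ω sin φ = 2 × 7.29×10⁻⁵ × sin 50° = 1.12×10⁻⁴ s⁻¹
Height gradient: |∂Z/∂n| = 60 m / 586000 m = 1.02×10⁻⁴
On a pressure surface, geostrophic balance gives V_g = (g/f)|∂Z/∂n|:
V_g = 9.81 × 1.02×10⁻⁴ / 1.12×10⁻⁴ = 8.99 m/s
Converting: 8.99 m/s × 1.944 = 17.5 knots

17.5 knots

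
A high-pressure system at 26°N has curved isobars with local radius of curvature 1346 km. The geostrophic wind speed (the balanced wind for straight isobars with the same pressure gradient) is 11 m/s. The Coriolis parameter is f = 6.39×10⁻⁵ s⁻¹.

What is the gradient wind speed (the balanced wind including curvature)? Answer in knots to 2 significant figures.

25 knots

Around a high, pressure-gradient force acts outward with centrifugal, so Coriolis balances both:
fV = (1/ρ)|∂P/∂n| + V²/R  →  V² − fR·V + fR·V_g = 0
With fR = 6.39×10⁻⁵ × 1346×10³ m = 86.0 m/s:
V = [fR − √((fR)² − 4 fR V_g)]/2 = [86.0 − √(86.0² − 4×86.0×11)]/2 = 12.9 m/s
Supergeostrophic (V > V_g = 11 m/s), as expected around a high.
Converting: 12.9 m/s × 1.944 = 25 knots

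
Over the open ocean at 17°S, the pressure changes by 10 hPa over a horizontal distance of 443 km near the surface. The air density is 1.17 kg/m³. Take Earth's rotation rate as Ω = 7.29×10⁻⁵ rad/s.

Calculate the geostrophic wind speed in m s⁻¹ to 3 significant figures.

Coriolis parameter at 17°S:
f = 2Ω sin φ = 2 × 7.29×10⁻⁵ × sin 17° = 4.26×10⁻⁵ s⁻¹
Pressure gradient: |∂P/∂n| = 1000 Pa / 443000 m = 2.26×10⁻³ Pa/m
Geostrophic balance (pressure-gradient force = Coriolis force):
V_g = (1/(fρ)) |∂P/∂n| = 2.26×10⁻³ / (4.26×10⁻⁵ × 1.17) = 45.3 m/s

45.3 m s⁻¹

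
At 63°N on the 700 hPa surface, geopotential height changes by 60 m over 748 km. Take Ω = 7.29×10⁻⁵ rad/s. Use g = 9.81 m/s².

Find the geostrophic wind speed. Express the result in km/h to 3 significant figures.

21.8 km/h

Coriolis parameter at 63°N:
f = 2Ω sin φ = 2 × 7.29×10⁻⁵ × sin 63° = 1.30×10⁻⁴ s⁻¹
Height gradient: |∂Z/∂n| = 60 m / 748000 m = 8.02×10⁻⁵
On a pressure surface, geostrophic balance gives V_g = (g/f)|∂Z/∂n|:
V_g = 9.81 × 8.02×10⁻⁵ / 1.30×10⁻⁴ = 6.06 m/s
Converting: 6.06 m/s × 3.6 = 21.8 km/h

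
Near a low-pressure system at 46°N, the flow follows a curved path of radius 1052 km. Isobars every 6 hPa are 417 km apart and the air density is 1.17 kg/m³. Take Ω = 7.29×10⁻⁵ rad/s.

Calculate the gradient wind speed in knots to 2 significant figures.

Coriolis parameter at 46°N:
f = 2Ω sin φ = 2 × 7.29×10⁻⁵ × sin 46° = 1.05×10⁻⁴ s⁻¹
Pressure gradient: |∂P/∂n| = 600 Pa / 417000 m = 1.44×10⁻³ Pa/m
Geostrophic speed: V_g = |∂P/∂n|/(fρ) = 1.44×10⁻³/(1.05×10⁻⁴ × 1.17) = 11.7 m/s
Around a low, centrifugal force acts outward with Coriolis, so pressure-gradient force balances both:
(1/ρ)|∂P/∂n| = fV + V²/R  →  V² + fR·V − fR·V_g = 0
With fR = 1.05×10⁻⁴ × 1052×10³ m = 110 m/s:
V = [−fR + √((fR)² + 4 fR V_g)]/2 = [−110 + √(110² + 4×110×11.7)]/2 = 10.7 m/s
Subgeostrophic (V < V_g = 11.7 m/s), as expected around a low.
Converting: 10.7 m/s × 1.944 = 21 knots

21 knots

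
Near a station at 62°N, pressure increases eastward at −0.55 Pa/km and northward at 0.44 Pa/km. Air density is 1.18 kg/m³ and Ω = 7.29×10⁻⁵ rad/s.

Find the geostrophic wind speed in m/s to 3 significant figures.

Coriolis parameter at 62°N:
f = 2Ω sin φ = 2 × 7.29×10⁻⁵ × sin 62° = 1.29×10⁻⁴ s⁻¹
Component geostrophic relations (x east, y north):
u_g = −(1/(fρ)) ∂P/∂y,  v_g = (1/(fρ)) ∂P/∂x
u_g = −(0.44×10⁻³)/(1.29×10⁻⁴ × 1.18) = −2.90 m/s;  v_g = (−0.55×10⁻³)/(1.29×10⁻⁴ × 1.18) = −3.62 m/s
|V_g| = √(u_g² + v_g²) = 4.64 m/s

4.64 m/s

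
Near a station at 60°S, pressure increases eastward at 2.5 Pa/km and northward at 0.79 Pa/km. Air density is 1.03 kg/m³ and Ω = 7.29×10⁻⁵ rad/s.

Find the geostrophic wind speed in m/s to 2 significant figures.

20 m/s

Coriolis parameter at 60°S:
f = 2Ω sin φ = 2 × 7.29×10⁻⁵ × sin 60° = 1.26×10⁻⁴ s⁻¹
In the Southern Hemisphere f is negative: f = −1.26×10⁻⁴ s⁻¹.
Component geostrophic relations (x east, y north):
u_g = −(1/(fρ)) ∂P/∂y,  v_g = (1/(fρ)) ∂P/∂x
u_g = −(0.79×10⁻³)/(−1.26×10⁻⁴ × 1.03) = 6.07 m/s;  v_g = (2.5×10⁻³)/(−1.26×10⁻⁴ × 1.03) = −19.2 m/s
|V_g| = √(u_g² + v_g²) = 20.2 m/s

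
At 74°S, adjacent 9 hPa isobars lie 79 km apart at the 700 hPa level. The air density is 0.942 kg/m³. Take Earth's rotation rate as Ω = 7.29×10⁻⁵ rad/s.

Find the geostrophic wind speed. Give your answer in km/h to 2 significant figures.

310 km/h

Coriolis parameter at 74°S:
f = 2Ω sin φ = 2 × 7.29×10⁻⁵ × sin 74° = 1.40×10⁻⁴ s⁻¹
Pressure gradient: |∂P/∂n| = 900 Pa / 79000 m = 1.14×10⁻² Pa/m
Geostrophic balance (pressure-gradient force = Coriolis force):
V_g = (1/(fρ)) |∂P/∂n| = 1.14×10⁻² / (1.40×10⁻⁴ × 0.942) = 86.3 m/s
Converting: 86.3 m/s × 3.6 = 310 km/h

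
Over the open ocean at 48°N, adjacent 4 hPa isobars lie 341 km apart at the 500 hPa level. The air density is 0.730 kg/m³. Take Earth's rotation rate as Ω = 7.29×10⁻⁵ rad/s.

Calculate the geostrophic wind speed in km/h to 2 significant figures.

Coriolis parameter at 48°N:
f = 2Ω sin φ = 2 × 7.29×10⁻⁵ × sin 48° = 1.08×10⁻⁴ s⁻¹
Pressure gradient: |∂P/∂n| = 400 Pa / 341000 m = 1.17×10⁻³ Pa/m
Geostrophic balance (pressure-gradient force = Coriolis force):
V_g = (1/(fρ)) |∂P/∂n| = 1.17×10⁻³ / (1.08×10⁻⁴ × 0.730) = 14.8 m/s
Converting: 14.8 m/s × 3.6 = 53 km/h

53 km/h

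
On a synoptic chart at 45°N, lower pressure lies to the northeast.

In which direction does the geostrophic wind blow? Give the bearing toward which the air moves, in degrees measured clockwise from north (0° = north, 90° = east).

135°

The pressure-gradient force points toward the northeast (bearing 045°).
Geostrophic balance: in the Northern Hemisphere the Coriolis force deflects motion to the right, so the geostrophic wind blows 90° to the right of the pressure-gradient force (low pressure on the left).
Rotating 045° by 90° clockwise gives 135° — the wind blows toward the southeast.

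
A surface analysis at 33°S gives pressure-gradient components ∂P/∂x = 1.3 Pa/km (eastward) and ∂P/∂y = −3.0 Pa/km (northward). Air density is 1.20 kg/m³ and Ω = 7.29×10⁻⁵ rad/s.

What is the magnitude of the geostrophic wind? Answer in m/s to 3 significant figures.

34.3 m/s

Coriolis parameter at 33°S:
f = 2Ω sin φ = 2 × 7.29×10⁻⁵ × sin 33° = 7.94×10⁻⁵ s⁻¹
In the Southern Hemisphere f is negative: f = −7.94×10⁻⁵ s⁻¹.
Component geostrophic relations (x east, y north):
u_g = −(1/(fρ)) ∂P/∂y,  v_g = (1/(fρ)) ∂P/∂x
u_g = −(−3.0×10⁻³)/(−7.94×10⁻⁵ × 1.20) = −31.5 m/s;  v_g = (1.3×10⁻³)/(−7.94×10⁻⁵ × 1.20) = −13.6 m/s
|V_g| = √(u_g² + v_g²) = 34.3 m/s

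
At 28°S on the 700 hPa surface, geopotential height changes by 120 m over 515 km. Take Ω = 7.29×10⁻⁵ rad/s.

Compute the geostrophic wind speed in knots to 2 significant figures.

65 knots

Coriolis parameter at 28°S:
f = 2Ω sin φ = 2 × 7.29×10⁻⁵ × sin 28° = 6.84×10⁻⁵ s⁻¹
Height gradient: |∂Z/∂n| = 120 m / 515000 m = 2.33×10⁻⁴
On a pressure surface, geostrophic balance gives V_g = (g/f)|∂Z/∂n|:
V_g = 9.81 × 2.33×10⁻⁴ / 6.84×10⁻⁵ = 33.4 m/s
Converting: 33.4 m/s × 1.944 = 65 knots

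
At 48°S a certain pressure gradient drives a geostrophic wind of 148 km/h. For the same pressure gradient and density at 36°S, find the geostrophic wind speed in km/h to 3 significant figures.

187 km/h

With the same pressure gradient and density, V_g ∝ 1/f ∝ 1/sin φ.
V₂ = V₁ · sin φ₁ / sin φ₂ = 148 × sin 48° / sin 36°
V₂ = 148 × 0.7431/0.5878 = 187 km/h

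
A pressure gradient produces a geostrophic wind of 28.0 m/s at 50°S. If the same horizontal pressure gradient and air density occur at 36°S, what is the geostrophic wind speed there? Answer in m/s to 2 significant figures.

With the same pressure gradient and density, V_g ∝ 1/f ∝ 1/sin φ.
V₂ = V₁ · sin φ₁ / sin φ₂ = 28.0 × sin 50° / sin 36°
V₂ = 28.0 × 0.7660/0.5878 = 36 m/s

36 m/s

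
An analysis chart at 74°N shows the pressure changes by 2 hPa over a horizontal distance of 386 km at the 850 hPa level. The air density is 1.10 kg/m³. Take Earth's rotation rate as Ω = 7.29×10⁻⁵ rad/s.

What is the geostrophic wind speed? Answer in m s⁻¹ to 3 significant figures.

3.36 m s⁻¹

Coriolis parameter at 74°N:
f = 2Ω sin φ = 2 × 7.29×10⁻⁵ × sin 74° = 1.40×10⁻⁴ s⁻¹
Pressure gradient: |∂P/∂n| = 200 Pa / 386000 m = 5.18×10⁻⁴ Pa/m
Geostrophic balance (pressure-gradient force = Coriolis force):
V_g = (1/(fρ)) |∂P/∂n| = 5.18×10⁻⁴ / (1.40×10⁻⁴ × 1.10) = 3.36 m/s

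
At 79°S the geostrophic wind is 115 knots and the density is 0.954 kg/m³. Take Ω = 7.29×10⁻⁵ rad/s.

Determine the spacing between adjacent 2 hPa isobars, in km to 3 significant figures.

Coriolis parameter at 79°S:
f = 2Ω sin φ = 2 × 7.29×10⁻⁵ × sin 79° = 1.43×10⁻⁴ s⁻¹
Wind speed in SI: 115 knots = 59.2 m/s
Geostrophic balance rearranged: |∂P/∂n| = f ρ V_g
|∂P/∂n| = 1.43×10⁻⁴ × 0.954 × 59.2 = 8.08×10⁻³ Pa/m
Isobar spacing: Δn = ΔP/|∂P/∂n| = 200 Pa / 8.08×10⁻³ Pa/m = 24759 m ≈ 24.8 km

24.8 km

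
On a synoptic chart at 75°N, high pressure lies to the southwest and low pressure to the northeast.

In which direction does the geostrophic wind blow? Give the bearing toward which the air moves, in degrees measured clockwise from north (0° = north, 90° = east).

135°

The pressure-gradient force points toward the northeast (bearing 045°).
Geostrophic balance: in the Northern Hemisphere the Coriolis force deflects motion to the right, so the geostrophic wind blows 90° to the right of the pressure-gradient force (low pressure on the left).
Rotating 045° by 90° clockwise gives 135° — the wind blows toward the southeast.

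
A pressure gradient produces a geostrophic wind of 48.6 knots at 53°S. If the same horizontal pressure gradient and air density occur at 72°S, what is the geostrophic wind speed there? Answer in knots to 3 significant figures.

40.8 knots

With the same pressure gradient and density, V_g ∝ 1/f ∝ 1/sin φ.
V₂ = V₁ · sin φ₁ / sin φ₂ = 48.6 × sin 53° / sin 72°
V₂ = 48.6 × 0.7986/0.9511 = 40.8 knots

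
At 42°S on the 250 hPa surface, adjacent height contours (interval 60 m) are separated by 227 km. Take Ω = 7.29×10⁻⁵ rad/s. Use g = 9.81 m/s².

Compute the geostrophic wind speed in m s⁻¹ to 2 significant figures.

27 m s⁻¹

Coriolis parameter at 42°S:
f = 2Ω sin φ = 2 × 7.29×10⁻⁵ × sin 42° = 9.76×10⁻⁵ s⁻¹
Height gradient: |∂Z/∂n| = 60 m / 227000 m = 2.64×10⁻⁴
On a pressure surface, geostrophic balance gives V_g = (g/f)|∂Z/∂n|:
V_g = 9.81 × 2.64×10⁻⁴ / 9.76×10⁻⁵ = 26.6 m/s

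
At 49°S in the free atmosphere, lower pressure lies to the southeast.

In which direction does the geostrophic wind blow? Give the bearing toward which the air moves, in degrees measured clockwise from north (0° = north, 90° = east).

The pressure-gradient force points toward the southeast (bearing 135°).
Geostrophic balance: in the Southern Hemisphere the Coriolis force deflects motion to the left, so the geostrophic wind blows 90° to the left of the pressure-gradient force (low pressure on the right).
Rotating 135° by 90° counterclockwise gives 045° — the wind blows toward the northeast.

045°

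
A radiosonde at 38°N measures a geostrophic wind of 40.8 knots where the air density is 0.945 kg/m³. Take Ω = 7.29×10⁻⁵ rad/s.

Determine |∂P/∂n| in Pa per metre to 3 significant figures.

Coriolis parameter at 38°N:
f = 2Ω sin φ = 2 × 7.29×10⁻⁵ × sin 38° = 8.98×10⁻⁵ s⁻¹
Wind speed in SI: 40.8 knots = 21.0 m/s
Geostrophic balance rearranged: |∂P/∂n| = f ρ V_g
|∂P/∂n| = 8.98×10⁻⁵ × 0.945 × 21.0 = 1.78×10⁻³ Pa/m

1.78×10⁻³ Pa/m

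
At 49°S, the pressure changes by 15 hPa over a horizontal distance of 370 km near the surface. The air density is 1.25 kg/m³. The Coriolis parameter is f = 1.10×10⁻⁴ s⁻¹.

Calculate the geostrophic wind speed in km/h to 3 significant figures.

Pressure gradient: |∂P/∂n| = 1500 Pa / 370000 m = 4.05×10⁻³ Pa/m
Geostrophic balance (pressure-gradient force = Coriolis force):
V_g = (1/(fρ)) |∂P/∂n| = 4.05×10⁻³ / (1.10×10⁻⁴ × 1.25) = 29.5 m/s
Converting: 29.5 m/s × 3.6 = 106 km/h

106 km/h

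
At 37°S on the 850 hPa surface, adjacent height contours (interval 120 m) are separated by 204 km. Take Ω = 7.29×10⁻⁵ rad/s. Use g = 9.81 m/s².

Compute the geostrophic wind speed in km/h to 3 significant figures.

Coriolis parameter at 37°S:
f = 2Ω sin φ = 2 × 7.29×10⁻⁵ × sin 37° = 8.77×10⁻⁵ s⁻¹
Height gradient: |∂Z/∂n| = 120 m / 204000 m = 5.88×10⁻⁴
On a pressure surface, geostrophic balance gives V_g = (g/f)|∂Z/∂n|:
V_g = 9.81 × 5.88×10⁻⁴ / 8.77×10⁻⁵ = 65.8 m/s
Converting: 65.8 m/s × 3.6 = 237 km/h

237 km/h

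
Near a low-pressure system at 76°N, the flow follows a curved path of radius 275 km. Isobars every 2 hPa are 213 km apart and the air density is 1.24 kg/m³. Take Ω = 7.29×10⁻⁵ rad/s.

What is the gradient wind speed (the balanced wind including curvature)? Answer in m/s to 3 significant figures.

Coriolis parameter at 76°N:
f = 2Ω sin φ = 2 × 7.29×10⁻⁵ × sin 76° = 1.41×10⁻⁴ s⁻¹
Pressure gradient: |∂P/∂n| = 200 Pa / 213000 m = 9.39×10⁻⁴ Pa/m
Geostrophic speed: V_g = |∂P/∂n|/(fρ) = 9.39×10⁻⁴/(1.41×10⁻⁴ × 1.24) = 5.35 m/s
Around a low, centrifugal force acts outward with Coriolis, so pressure-gradient force balances both:
(1/ρ)|∂P/∂n| = fV + V²/R  →  V² + fR·V − fR·V_g = 0
With fR = 1.41×10⁻⁴ × 275×10³ m = 38.9 m/s:
V = [−fR + √((fR)² + 4 fR V_g)]/2 = [−38.9 + √(38.9² + 4×38.9×5.35)]/2 = 4.77 m/s
Subgeostrophic (V < V_g = 5.35 m/s), as expected around a low.

4.77 m/s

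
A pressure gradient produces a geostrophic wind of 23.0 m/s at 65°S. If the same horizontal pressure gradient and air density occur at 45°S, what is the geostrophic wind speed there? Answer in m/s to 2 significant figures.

29 m/s

With the same pressure gradient and density, V_g ∝ 1/f ∝ 1/sin φ.
V₂ = V₁ · sin φ₁ / sin φ₂ = 23.0 × sin 65° / sin 45°
V₂ = 23.0 × 0.9063/0.7071 = 29 m/s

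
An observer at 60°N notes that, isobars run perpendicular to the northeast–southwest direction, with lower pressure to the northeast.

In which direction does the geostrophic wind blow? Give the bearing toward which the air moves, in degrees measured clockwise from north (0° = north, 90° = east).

135°

The pressure-gradient force points toward the northeast (bearing 045°).
Geostrophic balance: in the Northern Hemisphere the Coriolis force deflects motion to the right, so the geostrophic wind blows 90° to the right of the pressure-gradient force (low pressure on the left).
Rotating 045° by 90° clockwise gives 135° — the wind blows toward the southeast.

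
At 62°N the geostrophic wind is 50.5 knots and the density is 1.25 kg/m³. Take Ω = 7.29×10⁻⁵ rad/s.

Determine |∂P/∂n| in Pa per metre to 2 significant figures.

Coriolis parameter at 62°N:
f = 2Ω sin φ = 2 × 7.29×10⁻⁵ × sin 62° = 1.29×10⁻⁴ s⁻¹
Wind speed in SI: 50.5 knots = 26.0 m/s
Geostrophic balance rearranged: |∂P/∂n| = f ρ V_g
|∂P/∂n| = 1.29×10⁻⁴ × 1.25 × 26.0 = 4.18×10⁻³ Pa/m

4.2×10⁻³ Pa/m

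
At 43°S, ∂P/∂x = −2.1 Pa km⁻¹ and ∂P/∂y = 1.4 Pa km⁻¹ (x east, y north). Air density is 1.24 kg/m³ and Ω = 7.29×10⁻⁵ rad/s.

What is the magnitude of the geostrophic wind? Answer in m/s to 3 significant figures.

Coriolis parameter at 43°S:
f = 2Ω sin φ = 2 × 7.29×10⁻⁵ × sin 43° = 9.94×10⁻⁵ s⁻¹
In the Southern Hemisphere f is negative: f = −9.94×10⁻⁵ s⁻¹.
Component geostrophic relations (x east, y north):
u_g = −(1/(fρ)) ∂P/∂y,  v_g = (1/(fρ)) ∂P/∂x
u_g = −(1.4×10⁻³)/(−9.94×10⁻⁵ × 1.24) = 11.4 m/s;  v_g = (−2.1×10⁻³)/(−9.94×10⁻⁵ × 1.24) = 17.0 m/s
|V_g| = √(u_g² + v_g²) = 20.5 m/s

20.5 m/s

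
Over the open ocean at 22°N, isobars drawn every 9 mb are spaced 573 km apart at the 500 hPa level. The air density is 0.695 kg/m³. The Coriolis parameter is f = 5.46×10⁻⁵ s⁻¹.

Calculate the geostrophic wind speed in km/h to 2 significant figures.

Pressure gradient: |∂P/∂n| = 900 Pa / 573000 m = 1.57×10⁻³ Pa/m
Geostrophic balance (pressure-gradient force = Coriolis force):
V_g = (1/(fρ)) |∂P/∂n| = 1.57×10⁻³ / (5.46×10⁻⁵ × 0.695) = 41.4 m/s
Converting: 41.4 m/s × 3.6 = 150 km/h

150 km/h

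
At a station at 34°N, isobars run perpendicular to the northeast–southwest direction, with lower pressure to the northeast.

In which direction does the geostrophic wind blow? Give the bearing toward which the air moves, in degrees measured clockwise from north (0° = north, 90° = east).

135°

The pressure-gradient force points toward the northeast (bearing 045°).
Geostrophic balance: in the Northern Hemisphere the Coriolis force deflects motion to the right, so the geostrophic wind blows 90° to the right of the pressure-gradient force (low pressure on the left).
Rotating 045° by 90° clockwise gives 135° — the wind blows toward the southeast.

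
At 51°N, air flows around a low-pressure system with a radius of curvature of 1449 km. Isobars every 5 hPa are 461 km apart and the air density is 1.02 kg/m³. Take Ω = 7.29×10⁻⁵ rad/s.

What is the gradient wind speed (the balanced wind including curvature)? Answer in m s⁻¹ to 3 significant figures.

Coriolis parameter at 51°N:
f = 2Ω sin φ = 2 × 7.29×10⁻⁵ × sin 51° = 1.13×10⁻⁴ s⁻¹
Pressure gradient: |∂P/∂n| = 500 Pa / 461000 m = 1.08×10⁻³ Pa/m
Geostrophic speed: V_g = |∂P/∂n|/(fρ) = 1.08×10⁻³/(1.13×10⁻⁴ × 1.02) = 9.38 m/s
Around a low, centrifugal force acts outward with Coriolis, so pressure-gradient force balances both:
(1/ρ)|∂P/∂n| = fV + V²/R  →  V² + fR·V − fR·V_g = 0
With fR = 1.13×10⁻⁴ × 1449×10³ m = 164 m/s:
V = [−fR + √((fR)² + 4 fR V_g)]/2 = [−164 + √(164² + 4×164×9.38)]/2 = 8.9 m/s
Subgeostrophic (V < V_g = 9.38 m/s), as expected around a low.

8.90 m s⁻¹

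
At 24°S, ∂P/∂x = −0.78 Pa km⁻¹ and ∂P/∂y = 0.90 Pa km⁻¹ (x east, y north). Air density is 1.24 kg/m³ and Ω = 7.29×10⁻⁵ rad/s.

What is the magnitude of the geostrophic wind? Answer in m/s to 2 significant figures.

16 m/s

Coriolis parameter at 24°S:
f = 2Ω sin φ = 2 × 7.29×10⁻⁵ × sin 24° = 5.93×10⁻⁵ s⁻¹
In the Southern Hemisphere f is negative: f = −5.93×10⁻⁵ s⁻¹.
Component geostrophic relations (x east, y north):
u_g = −(1/(fρ)) ∂P/∂y,  v_g = (1/(fρ)) ∂P/∂x
u_g = −(0.90×10⁻³)/(−5.93×10⁻⁵ × 1.24) = 12.2 m/s;  v_g = (−0.78×10⁻³)/(−5.93×10⁻⁵ × 1.24) = 10.6 m/s
|V_g| = √(u_g² + v_g²) = 16.2 m/s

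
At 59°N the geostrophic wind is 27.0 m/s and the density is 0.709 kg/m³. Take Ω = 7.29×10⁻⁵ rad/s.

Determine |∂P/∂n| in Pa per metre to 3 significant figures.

2.39×10⁻³ Pa/m

Coriolis parameter at 59°N:
f = 2Ω sin φ = 2 × 7.29×10⁻⁵ × sin 59° = 1.25×10⁻⁴ s⁻¹
Geostrophic balance rearranged: |∂P/∂n| = f ρ V_g
|∂P/∂n| = 1.25×10⁻⁴ × 0.709 × 27.0 = 2.39×10⁻³ Pa/m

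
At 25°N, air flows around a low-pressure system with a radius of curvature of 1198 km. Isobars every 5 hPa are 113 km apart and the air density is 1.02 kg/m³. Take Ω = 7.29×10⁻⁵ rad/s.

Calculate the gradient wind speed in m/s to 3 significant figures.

Coriolis parameter at 25°N:
f = 2Ω sin φ = 2 × 7.29×10⁻⁵ × sin 25° = 6.16×10⁻⁵ s⁻¹
Pressure gradient: |∂P/∂n| = 500 Pa / 113000 m = 4.42×10⁻³ Pa/m
Geostrophic speed: V_g = |∂P/∂n|/(fρ) = 4.42×10⁻³/(6.16×10⁻⁵ × 1.02) = 70.4 m/s
Around a low, centrifugal force acts outward with Coriolis, so pressure-gradient force balances both:
(1/ρ)|∂P/∂n| = fV + V²/R  →  V² + fR·V − fR·V_g = 0
With fR = 6.16×10⁻⁵ × 1198×10³ m = 73.8 m/s:
V = [−fR + √((fR)² + 4 fR V_g)]/2 = [−73.8 + √(73.8² + 4×73.8×70.4)]/2 = 44.1 m/s
Subgeostrophic (V < V_g = 70.4 m/s), as expected around a low.

44.1 m/s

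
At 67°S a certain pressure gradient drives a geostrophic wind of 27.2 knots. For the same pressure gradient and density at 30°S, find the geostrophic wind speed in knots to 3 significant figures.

With the same pressure gradient and density, V_g ∝ 1/f ∝ 1/sin φ.
V₂ = V₁ · sin φ₁ / sin φ₂ = 27.2 × sin 67° / sin 30°
V₂ = 27.2 × 0.9205/0.5000 = 50.1 knots

50.1 knots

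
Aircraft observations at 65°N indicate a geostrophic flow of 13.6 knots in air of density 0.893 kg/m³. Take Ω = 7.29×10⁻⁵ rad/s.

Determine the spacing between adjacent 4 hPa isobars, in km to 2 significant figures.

480 km

Coriolis parameter at 65°N:
f = 2Ω sin φ = 2 × 7.29×10⁻⁵ × sin 65° = 1.32×10⁻⁴ s⁻¹
Wind speed in SI: 13.6 knots = 7.00 m/s
Geostrophic balance rearranged: |∂P/∂n| = f ρ V_g
|∂P/∂n| = 1.32×10⁻⁴ × 0.893 × 7.00 = 8.26×10⁻⁴ Pa/m
Isobar spacing: Δn = ΔP/|∂P/∂n| = 400 Pa / 8.26×10⁻⁴ Pa/m = 484505 m ≈ 480 km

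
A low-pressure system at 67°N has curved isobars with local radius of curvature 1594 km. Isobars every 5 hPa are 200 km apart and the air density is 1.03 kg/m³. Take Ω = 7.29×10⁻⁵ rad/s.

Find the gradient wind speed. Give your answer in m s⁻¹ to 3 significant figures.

Coriolis parameter at 67°N:
f = 2Ω sin φ = 2 × 7.29×10⁻⁵ × sin 67° = 1.34×10⁻⁴ s⁻¹
Pressure gradient: |∂P/∂n| = 500 Pa / 200000 m = 2.50×10⁻³ Pa/m
Geostrophic speed: V_g = |∂P/∂n|/(fρ) = 2.50×10⁻³/(1.34×10⁻⁴ × 1.03) = 18.1 m/s
Around a low, centrifugal force acts outward with Coriolis, so pressure-gradient force balances both:
(1/ρ)|∂P/∂n| = fV + V²/R  →  V² + fR·V − fR·V_g = 0
With fR = 1.34×10⁻⁴ × 1594×10³ m = 214 m/s:
V = [−fR + √((fR)² + 4 fR V_g)]/2 = [−214 + √(214² + 4×214×18.1)]/2 = 16.8 m/s
Subgeostrophic (V < V_g = 18.1 m/s), as expected around a low.

16.8 m s⁻¹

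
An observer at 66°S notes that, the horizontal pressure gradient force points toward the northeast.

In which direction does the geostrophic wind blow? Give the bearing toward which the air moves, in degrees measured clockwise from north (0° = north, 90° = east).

The pressure-gradient force points toward the northeast (bearing 045°).
Geostrophic balance: in the Southern Hemisphere the Coriolis force deflects motion to the left, so the geostrophic wind blows 90° to the left of the pressure-gradient force (low pressure on the right).
Rotating 045° by 90° counterclockwise gives 315° — the wind blows toward the northwest.

315°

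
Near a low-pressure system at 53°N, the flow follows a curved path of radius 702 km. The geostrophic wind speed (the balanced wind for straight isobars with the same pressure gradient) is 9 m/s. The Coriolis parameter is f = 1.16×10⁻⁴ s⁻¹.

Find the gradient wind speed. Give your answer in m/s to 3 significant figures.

8.18 m/s

Around a low, centrifugal force acts outward with Coriolis, so pressure-gradient force balances both:
(1/ρ)|∂P/∂n| = fV + V²/R  →  V² + fR·V − fR·V_g = 0
With fR = 1.16×10⁻⁴ × 702×10³ m = 81.4 m/s:
V = [−fR + √((fR)² + 4 fR V_g)]/2 = [−81.4 + √(81.4² + 4×81.4×9)]/2 = 8.18 m/s
Subgeostrophic (V < V_g = 9 m/s), as expected around a low.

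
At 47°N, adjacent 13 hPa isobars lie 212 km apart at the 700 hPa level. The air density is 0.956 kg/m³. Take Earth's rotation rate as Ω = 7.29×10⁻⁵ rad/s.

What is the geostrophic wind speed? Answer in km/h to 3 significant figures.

217 km/h

Coriolis parameter at 47°N:
f = 2Ω sin φ = 2 × 7.29×10⁻⁵ × sin 47° = 1.07×10⁻⁴ s⁻¹
Pressure gradient: |∂P/∂n| = 1300 Pa / 212000 m = 6.13×10⁻³ Pa/m
Geostrophic balance (pressure-gradient force = Coriolis force):
V_g = (1/(fρ)) |∂P/∂n| = 6.13×10⁻³ / (1.07×10⁻⁴ × 0.956) = 60.2 m/s
Converting: 60.2 m/s × 3.6 = 217 km/h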